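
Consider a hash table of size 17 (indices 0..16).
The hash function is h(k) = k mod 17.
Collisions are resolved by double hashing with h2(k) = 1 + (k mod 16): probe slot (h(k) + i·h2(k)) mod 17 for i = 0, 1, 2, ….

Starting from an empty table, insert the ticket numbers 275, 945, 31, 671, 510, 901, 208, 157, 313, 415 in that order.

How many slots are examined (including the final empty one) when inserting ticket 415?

3

Insert 275: h=3, slot 3 empty -> index 3.
Insert 945: h=10, slot 10 empty -> index 10.
Insert 31: h=14, slot 14 empty -> index 14.
Insert 671: h=8, slot 8 empty -> index 8.
Insert 510: h=0, slot 0 empty -> index 0.
Insert 901: h=0, h2=6, slot 0 occupied -> index 6.
Insert 208: h=4, slot 4 empty -> index 4.
Insert 157: h=4, h2=14, slot 4 occupied -> index 1.
Insert 313: h=7, slot 7 empty -> index 7.
Insert 415: h=7, h2=16, slots 7,6 occupied -> index 5.
Table: [510, 157, ., 275, 208, 415, 901, 313, 671, ., 945, ., ., ., 31, ., .]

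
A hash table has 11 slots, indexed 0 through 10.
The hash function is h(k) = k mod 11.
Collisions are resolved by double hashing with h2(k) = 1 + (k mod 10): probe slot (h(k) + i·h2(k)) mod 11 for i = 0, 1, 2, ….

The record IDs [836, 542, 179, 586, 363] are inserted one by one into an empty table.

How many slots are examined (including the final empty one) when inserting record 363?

836: h=0 => slot 0
542: h=3 => slot 3
179: h=3, h2=10, probe 3,2 => slot 2
586: h=3, h2=7, probe 3,10 => slot 10
363: h=0, h2=4, probe 0,4 => slot 4
Table: [836, ., 179, 542, 363, ., ., ., ., ., 586]

2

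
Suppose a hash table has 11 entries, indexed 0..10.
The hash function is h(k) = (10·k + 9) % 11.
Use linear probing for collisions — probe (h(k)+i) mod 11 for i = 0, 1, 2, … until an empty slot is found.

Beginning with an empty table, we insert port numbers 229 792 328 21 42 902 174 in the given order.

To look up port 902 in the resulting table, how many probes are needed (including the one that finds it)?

6

229 hashes to 0; slot 0 is free → place at 0.
792 hashes to 9; slot 9 is free → place at 9.
328 hashes to 0; 0 taken → place at 1.
21 hashes to 10; slot 10 is free → place at 10.
42 hashes to 0; 0,1 taken → place at 2.
902 hashes to 9; 9,10,0,1,2 taken → place at 3.
174 hashes to 0; 0,1,2,3 taken → place at 4.
Table: [229, 328, 42, 902, 174, ∅, ∅, ∅, ∅, 792, 21]
Lookup 902: h=9, probe 9,10,0,1,2,3 → found at 3.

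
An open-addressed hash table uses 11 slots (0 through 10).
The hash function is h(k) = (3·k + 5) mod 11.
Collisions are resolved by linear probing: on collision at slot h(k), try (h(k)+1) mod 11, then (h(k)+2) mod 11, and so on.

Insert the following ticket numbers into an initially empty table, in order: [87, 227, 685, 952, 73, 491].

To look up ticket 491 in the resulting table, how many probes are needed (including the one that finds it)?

3

87 hashes to 2; slot 2 is free -> place at 2.
227 hashes to 4; slot 4 is free -> place at 4.
685 hashes to 3; slot 3 is free -> place at 3.
952 hashes to 1; slot 1 is free -> place at 1.
73 hashes to 4; 4 taken -> place at 5.
491 hashes to 4; 4,5 taken -> place at 6.
Table: [∅, 952, 87, 685, 227, 73, 491, ∅, ∅, ∅, ∅]
Lookup 491: h=4, probe 4,5,6 → found at 6.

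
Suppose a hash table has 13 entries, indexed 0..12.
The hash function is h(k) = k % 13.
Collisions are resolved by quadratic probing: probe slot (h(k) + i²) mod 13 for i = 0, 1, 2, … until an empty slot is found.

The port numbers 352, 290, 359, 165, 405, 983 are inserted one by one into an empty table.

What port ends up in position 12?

Insert 352: h=1, slot 1 empty -> index 1.
Insert 290: h=4, slot 4 empty -> index 4.
Insert 359: h=8, slot 8 empty -> index 8.
Insert 165: h=9, slot 9 empty -> index 9.
Insert 405: h=2, slot 2 empty -> index 2.
Insert 983: h=8, slots 8,9 occupied -> index 12.
Table: [., 352, 405, ., 290, ., ., ., 359, 165, ., ., 983]

983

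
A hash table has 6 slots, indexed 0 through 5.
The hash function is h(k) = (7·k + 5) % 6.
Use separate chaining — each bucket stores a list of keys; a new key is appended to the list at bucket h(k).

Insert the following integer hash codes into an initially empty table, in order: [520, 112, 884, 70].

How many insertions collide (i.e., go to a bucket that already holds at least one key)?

520 -> bucket 3
112 -> bucket 3 (collision)
884 -> bucket 1
70 -> bucket 3 (collision)
Final buckets:
0: .
1: 884
2: .
3: 520 -> 112 -> 70
4: .
5: .

2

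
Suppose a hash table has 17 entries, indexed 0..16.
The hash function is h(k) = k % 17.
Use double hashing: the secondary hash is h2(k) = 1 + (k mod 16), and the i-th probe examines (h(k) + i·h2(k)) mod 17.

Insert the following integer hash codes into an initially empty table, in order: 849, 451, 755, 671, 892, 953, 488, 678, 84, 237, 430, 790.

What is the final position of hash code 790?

Insert 849: h=16, slot 16 empty => index 16.
Insert 451: h=9, slot 9 empty => index 9.
Insert 755: h=7, slot 7 empty => index 7.
Insert 671: h=8, slot 8 empty => index 8.
Insert 892: h=8, h2=13, slot 8 occupied => index 4.
Insert 953: h=1, slot 1 empty => index 1.
Insert 488: h=12, slot 12 empty => index 12.
Insert 678: h=15, slot 15 empty => index 15.
Insert 84: h=16, h2=5, slots 16,4,9 occupied => index 14.
Insert 237: h=16, h2=14, slot 16 occupied => index 13.
Insert 430: h=5, slot 5 empty => index 5.
Insert 790: h=8, h2=7, slots 8,15,5,12 occupied => index 2.
Table: [—, 953, 790, —, 892, 430, —, 755, 671, 451, —, —, 488, 237, 84, 678, 849]

2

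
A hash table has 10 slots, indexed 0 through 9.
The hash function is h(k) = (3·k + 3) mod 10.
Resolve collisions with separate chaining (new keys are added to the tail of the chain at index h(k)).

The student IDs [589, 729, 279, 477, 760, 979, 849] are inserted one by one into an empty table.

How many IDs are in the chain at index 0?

5

589 → bucket 0
729 → bucket 0 (collision)
279 → bucket 0 (collision)
477 → bucket 4
760 → bucket 3
979 → bucket 0 (collision)
849 → bucket 0 (collision)
Final buckets:
0: 589 -> 729 -> 279 -> 979 -> 849
1: ∅
2: ∅
3: 760
4: 477
5: ∅
6: ∅
7: ∅
8: ∅
9: ∅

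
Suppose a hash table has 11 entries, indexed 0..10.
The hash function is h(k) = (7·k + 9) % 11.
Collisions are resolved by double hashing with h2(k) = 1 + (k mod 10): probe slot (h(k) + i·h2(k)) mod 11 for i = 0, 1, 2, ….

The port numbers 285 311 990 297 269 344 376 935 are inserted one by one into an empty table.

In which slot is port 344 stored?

Insert 285: h=2, slot 2 empty => index 2.
Insert 311: h=8, slot 8 empty => index 8.
Insert 990: h=9, slot 9 empty => index 9.
Insert 297: h=9, h2=8, slot 9 occupied => index 6.
Insert 269: h=0, slot 0 empty => index 0.
Insert 344: h=8, h2=5, slots 8,2 occupied => index 7.
Insert 376: h=1, slot 1 empty => index 1.
Insert 935: h=9, h2=6, slot 9 occupied => index 4.
Table: [269, 376, 285, ., 935, ., 297, 344, 311, 990, .]

7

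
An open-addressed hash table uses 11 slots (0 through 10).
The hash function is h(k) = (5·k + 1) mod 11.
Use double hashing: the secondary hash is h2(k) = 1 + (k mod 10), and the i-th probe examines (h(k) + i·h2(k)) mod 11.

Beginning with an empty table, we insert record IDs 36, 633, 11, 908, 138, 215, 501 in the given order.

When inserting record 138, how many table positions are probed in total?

36 hashes to 5; slot 5 is free → place at 5.
633 hashes to 9; slot 9 is free → place at 9.
11 hashes to 1; slot 1 is free → place at 1.
908 hashes to 9, h2=9; 9 taken → place at 7.
138 hashes to 9, h2=9; 9,7,5 taken → place at 3.
215 hashes to 9, h2=6; 9 taken → place at 4.
501 hashes to 9, h2=2; 9 taken → place at 0.
Table: [501, 11, —, 138, 215, 36, —, 908, —, 633, —]

4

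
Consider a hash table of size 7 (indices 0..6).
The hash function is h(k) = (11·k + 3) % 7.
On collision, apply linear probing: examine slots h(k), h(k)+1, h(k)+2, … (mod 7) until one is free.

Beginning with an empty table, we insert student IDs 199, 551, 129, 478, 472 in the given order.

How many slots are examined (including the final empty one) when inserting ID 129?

3

Insert 199: h=1, slot 1 empty => index 1.
Insert 551: h=2, slot 2 empty => index 2.
Insert 129: h=1, slots 1,2 occupied => index 3.
Insert 478: h=4, slot 4 empty => index 4.
Insert 472: h=1, slots 1,2,3,4 occupied => index 5.
Table: [—, 199, 551, 129, 478, 472, —]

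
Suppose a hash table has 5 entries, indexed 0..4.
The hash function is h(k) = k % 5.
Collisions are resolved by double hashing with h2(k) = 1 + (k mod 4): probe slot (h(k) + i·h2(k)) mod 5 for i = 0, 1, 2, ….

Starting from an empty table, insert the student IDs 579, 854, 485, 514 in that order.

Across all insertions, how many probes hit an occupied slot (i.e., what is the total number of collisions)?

Insert 579: h=4, slot 4 empty => index 4.
Insert 854: h=4, h2=3, slot 4 occupied => index 2.
Insert 485: h=0, slot 0 empty => index 0.
Insert 514: h=4, h2=3, slots 4,2,0 occupied => index 3.
Table: [485, _, 854, 514, 579]

4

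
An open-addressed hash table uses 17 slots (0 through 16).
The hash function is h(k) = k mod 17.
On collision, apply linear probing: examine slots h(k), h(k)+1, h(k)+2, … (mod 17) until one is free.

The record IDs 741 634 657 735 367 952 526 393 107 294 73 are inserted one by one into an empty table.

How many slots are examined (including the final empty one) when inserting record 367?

741: h=10 -> slot 10
634: h=5 -> slot 5
657: h=11 -> slot 11
735: h=4 -> slot 4
367: h=10, probe 10,11,12 -> slot 12
952: h=0 -> slot 0
526: h=16 -> slot 16
393: h=2 -> slot 2
107: h=5, probe 5,6 -> slot 6
294: h=5, probe 5,6,7 -> slot 7
73: h=5, probe 5,6,7,8 -> slot 8
Table: [952, ., 393, ., 735, 634, 107, 294, 73, ., 741, 657, 367, ., ., ., 526]

3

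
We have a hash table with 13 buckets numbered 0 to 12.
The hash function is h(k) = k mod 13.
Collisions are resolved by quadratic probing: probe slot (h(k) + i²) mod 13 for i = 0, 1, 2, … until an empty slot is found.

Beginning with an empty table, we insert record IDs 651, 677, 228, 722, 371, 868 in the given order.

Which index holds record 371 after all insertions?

651 hashes to 1; slot 1 is free -> place at 1.
677 hashes to 1; 1 taken -> place at 2.
228 hashes to 7; slot 7 is free -> place at 7.
722 hashes to 7; 7 taken -> place at 8.
371 hashes to 7; 7,8 taken -> place at 11.
868 hashes to 10; slot 10 is free -> place at 10.
Table: [-, 651, 677, -, -, -, -, 228, 722, -, 868, 371, -]

11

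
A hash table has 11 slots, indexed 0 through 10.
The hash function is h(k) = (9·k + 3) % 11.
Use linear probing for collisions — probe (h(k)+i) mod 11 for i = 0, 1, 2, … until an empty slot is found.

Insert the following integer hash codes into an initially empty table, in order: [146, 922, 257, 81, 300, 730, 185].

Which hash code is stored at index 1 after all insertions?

146 hashes to 8; slot 8 is free → place at 8.
922 hashes to 7; slot 7 is free → place at 7.
257 hashes to 6; slot 6 is free → place at 6.
81 hashes to 6; 6,7,8 taken → place at 9.
300 hashes to 8; 8,9 taken → place at 10.
730 hashes to 6; 6,7,8,9,10 taken → place at 0.
185 hashes to 7; 7,8,9,10,0 taken → place at 1.
Table: [730, 185, -, -, -, -, 257, 922, 146, 81, 300]

185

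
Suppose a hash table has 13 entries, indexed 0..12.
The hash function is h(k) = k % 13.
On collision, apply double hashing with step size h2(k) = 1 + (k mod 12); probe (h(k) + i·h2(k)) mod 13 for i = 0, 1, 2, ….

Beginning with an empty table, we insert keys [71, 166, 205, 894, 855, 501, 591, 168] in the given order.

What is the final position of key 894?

71: h=6 → slot 6
166: h=10 → slot 10
205: h=10, h2=2, probe 10,12 → slot 12
894: h=10, h2=7, probe 10,4 → slot 4
855: h=10, h2=4, probe 10,1 → slot 1
501: h=7 → slot 7
591: h=6, h2=4, probe 6,10,1,5 → slot 5
168: h=12, h2=1, probe 12,0 → slot 0
Table: [168, 855, -, -, 894, 591, 71, 501, -, -, 166, -, 205]

4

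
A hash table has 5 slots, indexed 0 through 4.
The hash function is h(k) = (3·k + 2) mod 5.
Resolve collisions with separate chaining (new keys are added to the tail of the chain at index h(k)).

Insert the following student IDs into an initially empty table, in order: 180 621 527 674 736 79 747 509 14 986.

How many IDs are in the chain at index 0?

3

Insert 180: h=2, bucket 2 empty -> new chain.
Insert 621: h=0, bucket 0 empty -> new chain.
Insert 527: h=3, bucket 3 empty -> new chain.
Insert 674: h=4, bucket 4 empty -> new chain.
Insert 736: h=0, bucket 0 nonempty -> append to chain.
Insert 79: h=4, bucket 4 nonempty -> append to chain.
Insert 747: h=3, bucket 3 nonempty -> append to chain.
Insert 509: h=4, bucket 4 nonempty -> append to chain.
Insert 14: h=4, bucket 4 nonempty -> append to chain.
Insert 986: h=0, bucket 0 nonempty -> append to chain.
Final buckets:
0: 621 -> 736 -> 986
1: .
2: 180
3: 527 -> 747
4: 674 -> 79 -> 509 -> 14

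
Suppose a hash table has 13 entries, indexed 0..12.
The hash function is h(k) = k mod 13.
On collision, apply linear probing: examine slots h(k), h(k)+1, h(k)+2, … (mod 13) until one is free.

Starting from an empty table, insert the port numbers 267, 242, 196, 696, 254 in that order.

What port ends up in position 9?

267: h=7 => slot 7
242: h=8 => slot 8
196: h=1 => slot 1
696: h=7, probe 7,8,9 => slot 9
254: h=7, probe 7,8,9,10 => slot 10
Table: [—, 196, —, —, —, —, —, 267, 242, 696, 254, —, —]

696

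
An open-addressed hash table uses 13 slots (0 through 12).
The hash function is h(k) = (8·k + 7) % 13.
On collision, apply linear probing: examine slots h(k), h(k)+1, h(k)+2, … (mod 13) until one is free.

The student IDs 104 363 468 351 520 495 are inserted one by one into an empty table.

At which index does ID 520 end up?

104 hashes to 7; slot 7 is free => place at 7.
363 hashes to 12; slot 12 is free => place at 12.
468 hashes to 7; 7 taken => place at 8.
351 hashes to 7; 7,8 taken => place at 9.
520 hashes to 7; 7,8,9 taken => place at 10.
495 hashes to 2; slot 2 is free => place at 2.
Table: [∅, ∅, 495, ∅, ∅, ∅, ∅, 104, 468, 351, 520, ∅, 363]

10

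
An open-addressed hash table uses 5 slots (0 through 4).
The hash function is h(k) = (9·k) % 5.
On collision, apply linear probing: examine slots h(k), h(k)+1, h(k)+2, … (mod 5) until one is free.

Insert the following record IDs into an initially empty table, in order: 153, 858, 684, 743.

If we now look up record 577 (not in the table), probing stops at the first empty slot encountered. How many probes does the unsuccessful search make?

Insert 153: h=2, slot 2 empty -> index 2.
Insert 858: h=2, slot 2 occupied -> index 3.
Insert 684: h=1, slot 1 empty -> index 1.
Insert 743: h=2, slots 2,3 occupied -> index 4.
Table: [∅, 684, 153, 858, 743]
Lookup 577: h=3, probe 3,4,0 → slot 0 empty, not found.

3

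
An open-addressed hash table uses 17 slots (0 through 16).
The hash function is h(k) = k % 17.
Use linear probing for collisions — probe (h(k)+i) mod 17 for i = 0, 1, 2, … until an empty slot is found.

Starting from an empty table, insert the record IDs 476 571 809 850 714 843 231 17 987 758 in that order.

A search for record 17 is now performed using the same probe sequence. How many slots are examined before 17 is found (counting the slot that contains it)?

4

Insert 476: h=0, slot 0 empty → index 0.
Insert 571: h=10, slot 10 empty → index 10.
Insert 809: h=10, slot 10 occupied → index 11.
Insert 850: h=0, slot 0 occupied → index 1.
Insert 714: h=0, slots 0,1 occupied → index 2.
Insert 843: h=10, slots 10,11 occupied → index 12.
Insert 231: h=10, slots 10,11,12 occupied → index 13.
Insert 17: h=0, slots 0,1,2 occupied → index 3.
Insert 987: h=1, slots 1,2,3 occupied → index 4.
Insert 758: h=10, slots 10,11,12,13 occupied → index 14.
Table: [476, 850, 714, 17, 987, —, —, —, —, —, 571, 809, 843, 231, 758, —, —]
Lookup 17: h=0, probe 0,1,2,3 → found at 3.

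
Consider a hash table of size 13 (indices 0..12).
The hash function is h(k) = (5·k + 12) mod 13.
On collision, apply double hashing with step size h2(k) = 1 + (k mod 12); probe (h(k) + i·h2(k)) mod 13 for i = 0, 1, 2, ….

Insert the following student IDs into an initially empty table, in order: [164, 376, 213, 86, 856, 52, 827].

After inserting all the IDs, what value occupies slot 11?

164 hashes to 0; slot 0 is free → place at 0.
376 hashes to 7; slot 7 is free → place at 7.
213 hashes to 11; slot 11 is free → place at 11.
86 hashes to 0, h2=3; 0 taken → place at 3.
856 hashes to 2; slot 2 is free → place at 2.
52 hashes to 12; slot 12 is free → place at 12.
827 hashes to 0, h2=12; 0,12,11 taken → place at 10.
Table: [164, —, 856, 86, —, —, —, 376, —, —, 827, 213, 52]

213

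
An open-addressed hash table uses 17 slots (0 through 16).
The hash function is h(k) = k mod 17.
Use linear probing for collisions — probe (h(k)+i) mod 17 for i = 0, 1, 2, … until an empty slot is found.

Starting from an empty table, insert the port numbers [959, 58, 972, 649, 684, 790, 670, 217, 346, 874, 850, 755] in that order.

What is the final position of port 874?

Insert 959: h=7, slot 7 empty -> index 7.
Insert 58: h=7, slot 7 occupied -> index 8.
Insert 972: h=3, slot 3 empty -> index 3.
Insert 649: h=3, slot 3 occupied -> index 4.
Insert 684: h=4, slot 4 occupied -> index 5.
Insert 790: h=8, slot 8 occupied -> index 9.
Insert 670: h=7, slots 7,8,9 occupied -> index 10.
Insert 217: h=13, slot 13 empty -> index 13.
Insert 346: h=6, slot 6 empty -> index 6.
Insert 874: h=7, slots 7,8,9,10 occupied -> index 11.
Insert 850: h=0, slot 0 empty -> index 0.
Insert 755: h=7, slots 7,8,9,10,11 occupied -> index 12.
Table: [850, -, -, 972, 649, 684, 346, 959, 58, 790, 670, 874, 755, 217, -, -, -]

11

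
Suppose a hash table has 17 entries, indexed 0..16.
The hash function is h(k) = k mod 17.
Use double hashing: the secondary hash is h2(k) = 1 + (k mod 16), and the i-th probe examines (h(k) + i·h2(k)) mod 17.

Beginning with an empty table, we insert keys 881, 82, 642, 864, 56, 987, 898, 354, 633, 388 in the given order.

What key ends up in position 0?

881: h=14 -> slot 14
82: h=14, h2=3, probe 14,0 -> slot 0
642: h=13 -> slot 13
864: h=14, h2=1, probe 14,15 -> slot 15
56: h=5 -> slot 5
987: h=1 -> slot 1
898: h=14, h2=3, probe 14,0,3 -> slot 3
354: h=14, h2=3, probe 14,0,3,6 -> slot 6
633: h=4 -> slot 4
388: h=14, h2=5, probe 14,2 -> slot 2
Table: [82, 987, 388, 898, 633, 56, 354, ., ., ., ., ., ., 642, 881, 864, .]

82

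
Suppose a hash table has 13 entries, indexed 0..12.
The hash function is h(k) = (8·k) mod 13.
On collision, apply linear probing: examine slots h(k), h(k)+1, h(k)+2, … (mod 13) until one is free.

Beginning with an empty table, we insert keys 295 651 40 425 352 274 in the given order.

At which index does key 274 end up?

295 hashes to 7; slot 7 is free => place at 7.
651 hashes to 8; slot 8 is free => place at 8.
40 hashes to 8; 8 taken => place at 9.
425 hashes to 7; 7,8,9 taken => place at 10.
352 hashes to 8; 8,9,10 taken => place at 11.
274 hashes to 8; 8,9,10,11 taken => place at 12.
Table: [-, -, -, -, -, -, -, 295, 651, 40, 425, 352, 274]

12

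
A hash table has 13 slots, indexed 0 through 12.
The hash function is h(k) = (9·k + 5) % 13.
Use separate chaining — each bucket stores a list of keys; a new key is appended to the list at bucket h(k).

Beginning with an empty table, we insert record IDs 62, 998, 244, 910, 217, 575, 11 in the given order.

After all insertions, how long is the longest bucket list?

3

62 -> bucket 4
998 -> bucket 4 (collision)
244 -> bucket 4 (collision)
910 -> bucket 5
217 -> bucket 8
575 -> bucket 6
11 -> bucket 0
Final buckets:
0: 11
1: —
2: —
3: —
4: 62 -> 998 -> 244
5: 910
6: 575
7: —
8: 217
9: —
10: —
11: —
12: —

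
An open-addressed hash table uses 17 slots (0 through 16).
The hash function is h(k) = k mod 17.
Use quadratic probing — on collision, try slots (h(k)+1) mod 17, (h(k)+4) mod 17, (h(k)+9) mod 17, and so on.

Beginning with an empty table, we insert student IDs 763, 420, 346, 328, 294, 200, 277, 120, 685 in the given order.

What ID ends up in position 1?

120

Insert 763: h=15, slot 15 empty → index 15.
Insert 420: h=12, slot 12 empty → index 12.
Insert 346: h=6, slot 6 empty → index 6.
Insert 328: h=5, slot 5 empty → index 5.
Insert 294: h=5, slots 5,6 occupied → index 9.
Insert 200: h=13, slot 13 empty → index 13.
Insert 277: h=5, slots 5,6,9 occupied → index 14.
Insert 120: h=1, slot 1 empty → index 1.
Insert 685: h=5, slots 5,6,9,14 occupied → index 4.
Table: [., 120, ., ., 685, 328, 346, ., ., 294, ., ., 420, 200, 277, 763, .]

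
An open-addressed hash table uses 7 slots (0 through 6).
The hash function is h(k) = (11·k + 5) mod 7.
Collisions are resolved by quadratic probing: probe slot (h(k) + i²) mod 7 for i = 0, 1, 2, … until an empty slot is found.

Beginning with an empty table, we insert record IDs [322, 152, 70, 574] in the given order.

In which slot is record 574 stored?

2

Insert 322: h=5, slot 5 empty => index 5.
Insert 152: h=4, slot 4 empty => index 4.
Insert 70: h=5, slot 5 occupied => index 6.
Insert 574: h=5, slots 5,6 occupied => index 2.
Table: [∅, ∅, 574, ∅, 152, 322, 70]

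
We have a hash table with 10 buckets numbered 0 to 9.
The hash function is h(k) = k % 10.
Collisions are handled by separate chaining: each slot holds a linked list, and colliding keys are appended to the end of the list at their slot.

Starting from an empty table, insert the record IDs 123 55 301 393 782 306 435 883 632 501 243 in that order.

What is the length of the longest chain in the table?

123 -> bucket 3
55 -> bucket 5
301 -> bucket 1
393 -> bucket 3 (collision)
782 -> bucket 2
306 -> bucket 6
435 -> bucket 5 (collision)
883 -> bucket 3 (collision)
632 -> bucket 2 (collision)
501 -> bucket 1 (collision)
243 -> bucket 3 (collision)
Final buckets:
0: .
1: 301 -> 501
2: 782 -> 632
3: 123 -> 393 -> 883 -> 243
4: .
5: 55 -> 435
6: 306
7: .
8: .
9: .

4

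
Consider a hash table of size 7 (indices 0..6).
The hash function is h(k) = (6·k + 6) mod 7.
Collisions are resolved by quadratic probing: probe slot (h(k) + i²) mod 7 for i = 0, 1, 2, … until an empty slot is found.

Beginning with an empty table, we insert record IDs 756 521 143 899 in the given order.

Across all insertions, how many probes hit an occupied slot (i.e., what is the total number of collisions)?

3

756 hashes to 6; slot 6 is free → place at 6.
521 hashes to 3; slot 3 is free → place at 3.
143 hashes to 3; 3 taken → place at 4.
899 hashes to 3; 3,4 taken → place at 0.
Table: [899, ., ., 521, 143, ., 756]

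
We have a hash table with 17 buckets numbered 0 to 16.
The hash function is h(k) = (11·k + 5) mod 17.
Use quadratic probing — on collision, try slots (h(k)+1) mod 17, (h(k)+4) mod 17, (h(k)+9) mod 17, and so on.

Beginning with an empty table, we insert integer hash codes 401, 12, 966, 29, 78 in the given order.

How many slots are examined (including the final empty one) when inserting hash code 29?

2

Insert 401: h=13, slot 13 empty -> index 13.
Insert 12: h=1, slot 1 empty -> index 1.
Insert 966: h=6, slot 6 empty -> index 6.
Insert 29: h=1, slot 1 occupied -> index 2.
Insert 78: h=13, slot 13 occupied -> index 14.
Table: [_, 12, 29, _, _, _, 966, _, _, _, _, _, _, 401, 78, _, _]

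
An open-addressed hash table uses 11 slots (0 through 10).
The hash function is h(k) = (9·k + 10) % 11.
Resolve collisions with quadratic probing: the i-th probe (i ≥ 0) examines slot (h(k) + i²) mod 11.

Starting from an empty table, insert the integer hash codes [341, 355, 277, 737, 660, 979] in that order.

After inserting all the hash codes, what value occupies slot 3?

660

341 hashes to 10; slot 10 is free → place at 10.
355 hashes to 4; slot 4 is free → place at 4.
277 hashes to 6; slot 6 is free → place at 6.
737 hashes to 10; 10 taken → place at 0.
660 hashes to 10; 10,0 taken → place at 3.
979 hashes to 10; 10,0,3 taken → place at 8.
Table: [737, —, —, 660, 355, —, 277, —, 979, —, 341]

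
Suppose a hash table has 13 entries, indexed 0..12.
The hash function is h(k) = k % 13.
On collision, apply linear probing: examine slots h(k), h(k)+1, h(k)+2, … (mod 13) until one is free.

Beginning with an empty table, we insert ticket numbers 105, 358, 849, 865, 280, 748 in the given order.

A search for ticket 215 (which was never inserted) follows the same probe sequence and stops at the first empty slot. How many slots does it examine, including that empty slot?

5

Insert 105: h=1, slot 1 empty => index 1.
Insert 358: h=7, slot 7 empty => index 7.
Insert 849: h=4, slot 4 empty => index 4.
Insert 865: h=7, slot 7 occupied => index 8.
Insert 280: h=7, slots 7,8 occupied => index 9.
Insert 748: h=7, slots 7,8,9 occupied => index 10.
Table: [∅, 105, ∅, ∅, 849, ∅, ∅, 358, 865, 280, 748, ∅, ∅]
Lookup 215: h=7, probe 7,8,9,10,11 → slot 11 empty, not found.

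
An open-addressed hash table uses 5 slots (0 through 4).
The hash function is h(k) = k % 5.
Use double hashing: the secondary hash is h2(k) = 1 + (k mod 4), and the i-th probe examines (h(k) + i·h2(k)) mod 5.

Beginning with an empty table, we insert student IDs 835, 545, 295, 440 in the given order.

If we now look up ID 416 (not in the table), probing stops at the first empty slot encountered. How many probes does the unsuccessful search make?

835 hashes to 0; slot 0 is free → place at 0.
545 hashes to 0, h2=2; 0 taken → place at 2.
295 hashes to 0, h2=4; 0 taken → place at 4.
440 hashes to 0, h2=1; 0 taken → place at 1.
Table: [835, 440, 545, _, 295]
Lookup 416: h=1, h2=1, probe 1,2,3 → slot 3 empty, not found.

3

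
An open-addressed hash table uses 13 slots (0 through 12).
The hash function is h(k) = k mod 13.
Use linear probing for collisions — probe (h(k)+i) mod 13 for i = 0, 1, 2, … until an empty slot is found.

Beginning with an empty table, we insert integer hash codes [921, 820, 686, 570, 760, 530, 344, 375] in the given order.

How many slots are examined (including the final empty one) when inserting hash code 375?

5

921: h=11 => slot 11
820: h=1 => slot 1
686: h=10 => slot 10
570: h=11, probe 11,12 => slot 12
760: h=6 => slot 6
530: h=10, probe 10,11,12,0 => slot 0
344: h=6, probe 6,7 => slot 7
375: h=11, probe 11,12,0,1,2 => slot 2
Table: [530, 820, 375, -, -, -, 760, 344, -, -, 686, 921, 570]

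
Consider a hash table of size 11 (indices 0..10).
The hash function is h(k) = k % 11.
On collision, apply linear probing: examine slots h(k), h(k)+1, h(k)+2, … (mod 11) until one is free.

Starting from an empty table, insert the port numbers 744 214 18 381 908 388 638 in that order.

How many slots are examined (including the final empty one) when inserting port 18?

Insert 744: h=7, slot 7 empty → index 7.
Insert 214: h=5, slot 5 empty → index 5.
Insert 18: h=7, slot 7 occupied → index 8.
Insert 381: h=7, slots 7,8 occupied → index 9.
Insert 908: h=6, slot 6 empty → index 6.
Insert 388: h=3, slot 3 empty → index 3.
Insert 638: h=0, slot 0 empty → index 0.
Table: [638, _, _, 388, _, 214, 908, 744, 18, 381, _]

2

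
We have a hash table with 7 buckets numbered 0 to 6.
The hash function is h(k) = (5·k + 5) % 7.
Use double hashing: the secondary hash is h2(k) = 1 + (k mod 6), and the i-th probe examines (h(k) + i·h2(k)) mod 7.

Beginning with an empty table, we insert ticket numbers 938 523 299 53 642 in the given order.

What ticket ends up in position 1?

938 hashes to 5; slot 5 is free => place at 5.
523 hashes to 2; slot 2 is free => place at 2.
299 hashes to 2, h2=6; 2 taken => place at 1.
53 hashes to 4; slot 4 is free => place at 4.
642 hashes to 2, h2=1; 2 taken => place at 3.
Table: [-, 299, 523, 642, 53, 938, -]

299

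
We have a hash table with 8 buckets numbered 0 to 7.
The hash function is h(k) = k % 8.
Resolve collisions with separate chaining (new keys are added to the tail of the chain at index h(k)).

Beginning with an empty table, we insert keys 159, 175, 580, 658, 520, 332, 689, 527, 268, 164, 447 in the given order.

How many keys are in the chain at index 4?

4

159 → bucket 7
175 → bucket 7 (collision)
580 → bucket 4
658 → bucket 2
520 → bucket 0
332 → bucket 4 (collision)
689 → bucket 1
527 → bucket 7 (collision)
268 → bucket 4 (collision)
164 → bucket 4 (collision)
447 → bucket 7 (collision)
Final buckets:
0: 520
1: 689
2: 658
3: —
4: 580 -> 332 -> 268 -> 164
5: —
6: —
7: 159 -> 175 -> 527 -> 447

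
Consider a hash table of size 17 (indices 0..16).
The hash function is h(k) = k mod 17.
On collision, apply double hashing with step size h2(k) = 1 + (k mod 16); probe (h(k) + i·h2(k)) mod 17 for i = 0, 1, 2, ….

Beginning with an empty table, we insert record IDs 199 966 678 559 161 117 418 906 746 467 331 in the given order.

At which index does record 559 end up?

13

Insert 199: h=12, slot 12 empty -> index 12.
Insert 966: h=14, slot 14 empty -> index 14.
Insert 678: h=15, slot 15 empty -> index 15.
Insert 559: h=15, h2=16, slots 15,14 occupied -> index 13.
Insert 161: h=8, slot 8 empty -> index 8.
Insert 117: h=15, h2=6, slot 15 occupied -> index 4.
Insert 418: h=10, slot 10 empty -> index 10.
Insert 906: h=5, slot 5 empty -> index 5.
Insert 746: h=15, h2=11, slot 15 occupied -> index 9.
Insert 467: h=8, h2=4, slots 8,12 occupied -> index 16.
Insert 331: h=8, h2=12, slot 8 occupied -> index 3.
Table: [., ., ., 331, 117, 906, ., ., 161, 746, 418, ., 199, 559, 966, 678, 467]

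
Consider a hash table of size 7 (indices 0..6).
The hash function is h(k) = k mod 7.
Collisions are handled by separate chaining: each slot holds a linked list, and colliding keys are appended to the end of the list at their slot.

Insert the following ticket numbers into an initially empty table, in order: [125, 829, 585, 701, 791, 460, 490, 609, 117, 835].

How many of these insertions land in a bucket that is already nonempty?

125 -> bucket 6
829 -> bucket 3
585 -> bucket 4
701 -> bucket 1
791 -> bucket 0
460 -> bucket 5
490 -> bucket 0 (collision)
609 -> bucket 0 (collision)
117 -> bucket 5 (collision)
835 -> bucket 2
Final buckets:
0: 791 -> 490 -> 609
1: 701
2: 835
3: 829
4: 585
5: 460 -> 117
6: 125

3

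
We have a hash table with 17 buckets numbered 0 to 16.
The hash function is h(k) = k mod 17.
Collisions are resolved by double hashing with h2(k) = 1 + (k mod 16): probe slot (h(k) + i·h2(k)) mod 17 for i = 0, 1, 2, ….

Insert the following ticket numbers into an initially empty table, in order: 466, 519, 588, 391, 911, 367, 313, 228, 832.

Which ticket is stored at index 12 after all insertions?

228

466 hashes to 7; slot 7 is free => place at 7.
519 hashes to 9; slot 9 is free => place at 9.
588 hashes to 10; slot 10 is free => place at 10.
391 hashes to 0; slot 0 is free => place at 0.
911 hashes to 10, h2=16; 10,9 taken => place at 8.
367 hashes to 10, h2=16; 10,9,8,7 taken => place at 6.
313 hashes to 7, h2=10; 7,0,10 taken => place at 3.
228 hashes to 7, h2=5; 7 taken => place at 12.
832 hashes to 16; slot 16 is free => place at 16.
Table: [391, ., ., 313, ., ., 367, 466, 911, 519, 588, ., 228, ., ., ., 832]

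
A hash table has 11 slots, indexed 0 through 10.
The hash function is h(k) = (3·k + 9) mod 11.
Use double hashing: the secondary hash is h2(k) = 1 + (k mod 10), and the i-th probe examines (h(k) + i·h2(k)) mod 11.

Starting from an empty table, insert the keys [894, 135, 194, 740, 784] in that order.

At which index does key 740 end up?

9

Insert 894: h=7, slot 7 empty -> index 7.
Insert 135: h=7, h2=6, slot 7 occupied -> index 2.
Insert 194: h=8, slot 8 empty -> index 8.
Insert 740: h=7, h2=1, slots 7,8 occupied -> index 9.
Insert 784: h=7, h2=5, slot 7 occupied -> index 1.
Table: [-, 784, 135, -, -, -, -, 894, 194, 740, -]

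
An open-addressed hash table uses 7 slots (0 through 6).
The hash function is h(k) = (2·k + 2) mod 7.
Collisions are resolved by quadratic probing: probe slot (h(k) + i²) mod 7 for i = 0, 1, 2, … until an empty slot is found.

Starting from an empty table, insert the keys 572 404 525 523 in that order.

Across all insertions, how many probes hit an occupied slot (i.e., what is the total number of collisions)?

572: h=5 -> slot 5
404: h=5, probe 5,6 -> slot 6
525: h=2 -> slot 2
523: h=5, probe 5,6,2,0 -> slot 0
Table: [523, —, 525, —, —, 572, 404]

4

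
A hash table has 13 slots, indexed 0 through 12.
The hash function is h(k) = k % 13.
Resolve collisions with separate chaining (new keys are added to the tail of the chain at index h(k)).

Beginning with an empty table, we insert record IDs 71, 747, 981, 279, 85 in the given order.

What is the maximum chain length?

Insert 71: h=6, bucket 6 empty -> new chain.
Insert 747: h=6, bucket 6 nonempty -> append to chain.
Insert 981: h=6, bucket 6 nonempty -> append to chain.
Insert 279: h=6, bucket 6 nonempty -> append to chain.
Insert 85: h=7, bucket 7 empty -> new chain.
Final buckets:
0: _
1: _
2: _
3: _
4: _
5: _
6: 71 -> 747 -> 981 -> 279
7: 85
8: _
9: _
10: _
11: _
12: _

4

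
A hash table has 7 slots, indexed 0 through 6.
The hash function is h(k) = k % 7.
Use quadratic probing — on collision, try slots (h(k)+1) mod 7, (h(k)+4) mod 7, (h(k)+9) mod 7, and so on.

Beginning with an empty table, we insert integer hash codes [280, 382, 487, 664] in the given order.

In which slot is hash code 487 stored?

5

280 hashes to 0; slot 0 is free => place at 0.
382 hashes to 4; slot 4 is free => place at 4.
487 hashes to 4; 4 taken => place at 5.
664 hashes to 6; slot 6 is free => place at 6.
Table: [280, ., ., ., 382, 487, 664]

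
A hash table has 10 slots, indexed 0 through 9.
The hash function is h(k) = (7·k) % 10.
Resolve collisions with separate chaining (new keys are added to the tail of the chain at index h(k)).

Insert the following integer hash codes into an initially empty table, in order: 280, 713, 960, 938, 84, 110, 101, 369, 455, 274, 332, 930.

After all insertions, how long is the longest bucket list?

4

Insert 280: h=0, bucket 0 empty → new chain.
Insert 713: h=1, bucket 1 empty → new chain.
Insert 960: h=0, bucket 0 nonempty → append to chain.
Insert 938: h=6, bucket 6 empty → new chain.
Insert 84: h=8, bucket 8 empty → new chain.
Insert 110: h=0, bucket 0 nonempty → append to chain.
Insert 101: h=7, bucket 7 empty → new chain.
Insert 369: h=3, bucket 3 empty → new chain.
Insert 455: h=5, bucket 5 empty → new chain.
Insert 274: h=8, bucket 8 nonempty → append to chain.
Insert 332: h=4, bucket 4 empty → new chain.
Insert 930: h=0, bucket 0 nonempty → append to chain.
Final buckets:
0: 280 -> 960 -> 110 -> 930
1: 713
2: -
3: 369
4: 332
5: 455
6: 938
7: 101
8: 84 -> 274
9: -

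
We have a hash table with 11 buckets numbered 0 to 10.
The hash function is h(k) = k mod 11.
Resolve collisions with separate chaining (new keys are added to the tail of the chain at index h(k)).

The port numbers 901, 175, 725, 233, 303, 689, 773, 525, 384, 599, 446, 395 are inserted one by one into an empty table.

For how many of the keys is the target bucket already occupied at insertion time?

5

901 -> bucket 10
175 -> bucket 10 (collision)
725 -> bucket 10 (collision)
233 -> bucket 2
303 -> bucket 6
689 -> bucket 7
773 -> bucket 3
525 -> bucket 8
384 -> bucket 10 (collision)
599 -> bucket 5
446 -> bucket 6 (collision)
395 -> bucket 10 (collision)
Final buckets:
0: .
1: .
2: 233
3: 773
4: .
5: 599
6: 303 -> 446
7: 689
8: 525
9: .
10: 901 -> 175 -> 725 -> 384 -> 395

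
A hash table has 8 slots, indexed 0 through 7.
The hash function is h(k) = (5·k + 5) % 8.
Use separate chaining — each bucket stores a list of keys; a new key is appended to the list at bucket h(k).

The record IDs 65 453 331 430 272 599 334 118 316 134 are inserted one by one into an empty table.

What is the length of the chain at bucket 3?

4

Insert 65: h=2, bucket 2 empty -> new chain.
Insert 453: h=6, bucket 6 empty -> new chain.
Insert 331: h=4, bucket 4 empty -> new chain.
Insert 430: h=3, bucket 3 empty -> new chain.
Insert 272: h=5, bucket 5 empty -> new chain.
Insert 599: h=0, bucket 0 empty -> new chain.
Insert 334: h=3, bucket 3 nonempty -> append to chain.
Insert 118: h=3, bucket 3 nonempty -> append to chain.
Insert 316: h=1, bucket 1 empty -> new chain.
Insert 134: h=3, bucket 3 nonempty -> append to chain.
Final buckets:
0: 599
1: 316
2: 65
3: 430 -> 334 -> 118 -> 134
4: 331
5: 272
6: 453
7: -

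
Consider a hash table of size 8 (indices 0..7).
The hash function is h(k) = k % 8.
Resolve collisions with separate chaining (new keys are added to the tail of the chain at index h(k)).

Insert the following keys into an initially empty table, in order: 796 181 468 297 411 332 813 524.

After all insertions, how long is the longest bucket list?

4

Insert 796: h=4, bucket 4 empty → new chain.
Insert 181: h=5, bucket 5 empty → new chain.
Insert 468: h=4, bucket 4 nonempty → append to chain.
Insert 297: h=1, bucket 1 empty → new chain.
Insert 411: h=3, bucket 3 empty → new chain.
Insert 332: h=4, bucket 4 nonempty → append to chain.
Insert 813: h=5, bucket 5 nonempty → append to chain.
Insert 524: h=4, bucket 4 nonempty → append to chain.
Final buckets:
0: —
1: 297
2: —
3: 411
4: 796 -> 468 -> 332 -> 524
5: 181 -> 813
6: —
7: —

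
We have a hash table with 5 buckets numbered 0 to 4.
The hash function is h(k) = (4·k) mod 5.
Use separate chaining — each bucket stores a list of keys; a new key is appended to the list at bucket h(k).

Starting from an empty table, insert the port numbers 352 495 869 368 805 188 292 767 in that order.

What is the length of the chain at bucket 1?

1

Insert 352: h=3, bucket 3 empty → new chain.
Insert 495: h=0, bucket 0 empty → new chain.
Insert 869: h=1, bucket 1 empty → new chain.
Insert 368: h=2, bucket 2 empty → new chain.
Insert 805: h=0, bucket 0 nonempty → append to chain.
Insert 188: h=2, bucket 2 nonempty → append to chain.
Insert 292: h=3, bucket 3 nonempty → append to chain.
Insert 767: h=3, bucket 3 nonempty → append to chain.
Final buckets:
0: 495 -> 805
1: 869
2: 368 -> 188
3: 352 -> 292 -> 767
4: -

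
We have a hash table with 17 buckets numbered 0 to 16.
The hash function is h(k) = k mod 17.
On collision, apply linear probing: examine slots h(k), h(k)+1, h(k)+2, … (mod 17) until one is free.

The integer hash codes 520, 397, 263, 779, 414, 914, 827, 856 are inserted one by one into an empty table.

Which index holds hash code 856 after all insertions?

9

Insert 520: h=10, slot 10 empty => index 10.
Insert 397: h=6, slot 6 empty => index 6.
Insert 263: h=8, slot 8 empty => index 8.
Insert 779: h=14, slot 14 empty => index 14.
Insert 414: h=6, slot 6 occupied => index 7.
Insert 914: h=13, slot 13 empty => index 13.
Insert 827: h=11, slot 11 empty => index 11.
Insert 856: h=6, slots 6,7,8 occupied => index 9.
Table: [∅, ∅, ∅, ∅, ∅, ∅, 397, 414, 263, 856, 520, 827, ∅, 914, 779, ∅, ∅]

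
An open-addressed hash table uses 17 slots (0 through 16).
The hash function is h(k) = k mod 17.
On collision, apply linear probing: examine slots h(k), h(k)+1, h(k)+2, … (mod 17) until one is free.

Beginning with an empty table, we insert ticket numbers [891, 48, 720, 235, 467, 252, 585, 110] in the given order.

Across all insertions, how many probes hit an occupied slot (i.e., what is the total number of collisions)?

7

Insert 891: h=7, slot 7 empty → index 7.
Insert 48: h=14, slot 14 empty → index 14.
Insert 720: h=6, slot 6 empty → index 6.
Insert 235: h=14, slot 14 occupied → index 15.
Insert 467: h=8, slot 8 empty → index 8.
Insert 252: h=14, slots 14,15 occupied → index 16.
Insert 585: h=7, slots 7,8 occupied → index 9.
Insert 110: h=8, slots 8,9 occupied → index 10.
Table: [—, —, —, —, —, —, 720, 891, 467, 585, 110, —, —, —, 48, 235, 252]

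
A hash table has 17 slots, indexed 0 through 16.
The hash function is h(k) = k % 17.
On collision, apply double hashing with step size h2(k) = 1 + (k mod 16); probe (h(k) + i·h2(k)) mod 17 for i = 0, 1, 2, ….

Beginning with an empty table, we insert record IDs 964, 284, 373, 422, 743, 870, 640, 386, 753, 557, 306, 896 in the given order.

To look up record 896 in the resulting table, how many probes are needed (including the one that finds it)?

964 hashes to 12; slot 12 is free => place at 12.
284 hashes to 12, h2=13; 12 taken => place at 8.
373 hashes to 16; slot 16 is free => place at 16.
422 hashes to 14; slot 14 is free => place at 14.
743 hashes to 12, h2=8; 12 taken => place at 3.
870 hashes to 3, h2=7; 3 taken => place at 10.
640 hashes to 11; slot 11 is free => place at 11.
386 hashes to 12, h2=3; 12 taken => place at 15.
753 hashes to 5; slot 5 is free => place at 5.
557 hashes to 13; slot 13 is free => place at 13.
306 hashes to 0; slot 0 is free => place at 0.
896 hashes to 12, h2=1; 12,13,14,15,16,0 taken => place at 1.
Table: [306, 896, _, 743, _, 753, _, _, 284, _, 870, 640, 964, 557, 422, 386, 373]
Lookup 896: h=12, h2=1, probe 12,13,14,15,16,0,1 → found at 1.

7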